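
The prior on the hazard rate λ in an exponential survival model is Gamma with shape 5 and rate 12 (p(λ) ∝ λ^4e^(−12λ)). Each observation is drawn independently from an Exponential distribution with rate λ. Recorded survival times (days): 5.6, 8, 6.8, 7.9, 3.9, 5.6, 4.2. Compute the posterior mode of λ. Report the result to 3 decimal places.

λ̂_MAP = 0.204

The Exponential(rate=λ) likelihood is ∝ λ^n e^(−λΣtᵢ). Here n = 7 and Σtᵢ = 5.6 + 8 + 6.8 + 7.9 + 3.9 + 5.6 + 4.2 = 42.
Posterior ∝ λ^4e^(−12λ) · λ^7e^(−42λ) = λ^11e^(−54λ), i.e. Gamma(12, 54).
Mode = (a−1)/b = 11/54 ≈ 0.204.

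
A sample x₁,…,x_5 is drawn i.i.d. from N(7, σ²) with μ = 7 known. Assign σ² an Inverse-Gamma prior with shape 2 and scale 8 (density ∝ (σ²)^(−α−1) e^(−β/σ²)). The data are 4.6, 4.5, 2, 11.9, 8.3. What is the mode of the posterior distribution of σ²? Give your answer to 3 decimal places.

σ̂²_MAP = 7.155

Sum of squared deviations about the known mean: SS = (4.6−7)² + (4.5−7)² + (2−7)² + (11.9−7)² + (8.3−7)² = 62.71.
The Normal likelihood contributes (σ²)^(−n/2) exp(−SS/(2σ²)), so the posterior is Inverse-Gamma(α + n/2, β + SS/2) = Inverse-Gamma(4.5, 39.355).
The mode of Inverse-Gamma(a, b) is b/(a+1) = 39.355/5.5 ≈ 7.155.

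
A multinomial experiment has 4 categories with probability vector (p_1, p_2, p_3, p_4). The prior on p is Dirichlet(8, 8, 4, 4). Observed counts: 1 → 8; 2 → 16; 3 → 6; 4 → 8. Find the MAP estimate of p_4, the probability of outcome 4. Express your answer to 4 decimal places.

The posterior is Dirichlet(αᵢ + nᵢ) = Dirichlet(16, 24, 10, 12).
For a Dirichlet(a₁,…,a_K) with all aᵢ > 1, the mode has j-th component (aⱼ − 1)/(Σaᵢ − K).
Here Σaᵢ = 62 and K = 4, so p_4 = (12 − 1)/(62 − 4) = 11/58 ≈ 0.1897.

MAP estimate: 0.1897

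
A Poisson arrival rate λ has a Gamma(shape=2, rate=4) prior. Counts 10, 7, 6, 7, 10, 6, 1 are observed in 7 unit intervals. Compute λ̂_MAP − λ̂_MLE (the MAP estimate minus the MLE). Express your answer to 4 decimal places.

Σxᵢ = 47. Posterior is Gamma(49, 11); MAP = (49−1)/11 = 48/11 ≈ 4.36364.
MLE = x̄ = 47/7 ≈ 6.71429.
Difference = 48/11 − 47/7 = -181/77 ≈ -2.3506.

MAP − MLE = -2.3506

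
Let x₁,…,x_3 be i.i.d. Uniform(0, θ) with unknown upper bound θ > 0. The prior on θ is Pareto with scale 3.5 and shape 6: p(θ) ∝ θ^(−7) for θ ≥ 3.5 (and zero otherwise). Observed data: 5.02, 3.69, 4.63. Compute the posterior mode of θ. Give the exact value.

θ̂_MAP = 5.02

The Uniform(0, θ) likelihood is θ^(−n) for θ ≥ max(xᵢ), zero otherwise. Here max(xᵢ) = 5.02.
Posterior ∝ θ^(−7) · θ^(−3) = θ^(−10) on θ ≥ max(3.5, 5.02) = 5.02.
This density is strictly decreasing in θ, so the posterior mode lies at the lower boundary of the support.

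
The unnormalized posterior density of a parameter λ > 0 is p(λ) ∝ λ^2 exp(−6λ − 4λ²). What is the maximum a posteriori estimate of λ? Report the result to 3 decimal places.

ℓ'(λ) = 2/λ − 6 − 8λ. Setting this to zero and multiplying by λ: 8λ² + 6λ − 2 = 0.
λ = (−6 + √(6² + 4·8·2)) / (2·8) = (−6 + √100) / 16 = (−6 + 10)/16 = 1/4.
ℓ''(λ) = −2/λ² − 8 < 0, confirming a maximum.

λ̂_MAP = 0.250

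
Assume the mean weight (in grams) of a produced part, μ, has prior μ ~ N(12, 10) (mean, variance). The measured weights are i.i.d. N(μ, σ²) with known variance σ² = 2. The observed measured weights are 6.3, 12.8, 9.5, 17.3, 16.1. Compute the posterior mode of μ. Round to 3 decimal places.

n = 5; x̄ = (6.3 + 12.8 + 9.5 + 17.3 + 16.1)/5 = 62/5 = 12.4.
For a Normal prior and Normal likelihood with known variance, the posterior is Normal; its mode equals its mean, the precision-weighted average.
Prior precision 1/σ₀² = 1/10 = 0.1; data precision n/σ² = 5/2 = 2.5.
μ̂ = (0.1·12 + 2.5·12.4) / (0.1 + 2.5) = 32.2/2.6 = 161/13 ≈ 12.385.

μ̂_MAP = 12.385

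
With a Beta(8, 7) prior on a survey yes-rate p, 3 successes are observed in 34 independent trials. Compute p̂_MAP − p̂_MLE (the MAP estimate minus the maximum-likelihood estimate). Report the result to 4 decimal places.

MAP − MLE = 0.1245

Posterior is Beta(11, 38); MAP = (11−1)/(49−2) = 10/47 ≈ 0.21277.
MLE ignores the prior: p̂_MLE = k/n = 3/34 ≈ 0.08824.
Difference = 10/47 − 3/34 = 199/1598 ≈ 0.1245.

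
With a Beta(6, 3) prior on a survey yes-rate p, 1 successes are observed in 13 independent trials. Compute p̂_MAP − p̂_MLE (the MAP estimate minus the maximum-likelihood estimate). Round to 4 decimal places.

MAP − MLE = 0.2231

Posterior is Beta(7, 15); MAP = (7−1)/(22−2) = 6/20 ≈ 0.30000.
MLE ignores the prior: p̂_MLE = k/n = 1/13 ≈ 0.07692.
Difference = 6/20 − 1/13 = 29/130 ≈ 0.2231.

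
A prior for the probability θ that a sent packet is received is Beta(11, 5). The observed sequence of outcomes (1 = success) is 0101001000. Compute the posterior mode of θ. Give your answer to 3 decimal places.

Prior: Beta(11, 5).
Data: 3 successes in 10 trials (from the sequence). The binomial likelihood contributes θ^3(1−θ)^7, so the posterior is Beta(11+3, 5+7) = Beta(14, 12).
For Beta(a, b) with a, b > 1 the mode is (a−1)/(a+b−2) = 13/24 ≈ 0.542.

θ̂_MAP = 0.542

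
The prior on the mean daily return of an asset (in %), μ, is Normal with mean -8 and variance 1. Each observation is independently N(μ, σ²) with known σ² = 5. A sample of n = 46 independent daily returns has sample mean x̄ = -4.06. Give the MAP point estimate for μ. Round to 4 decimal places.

μ̂_MAP = -4.4463

n = 46, x̄ = -4.06.
For a Normal prior and Normal likelihood with known variance, the posterior is Normal; its mode equals its mean, the precision-weighted average.
Prior precision 1/σ₀² = 1/1 = 1; data precision n/σ² = 46/5 = 9.2.
μ̂ = (1·(-8) + 9.2·(-4.06)) / (1 + 9.2) = (-45.352)/10.2 = -5669/1275 ≈ -4.4463.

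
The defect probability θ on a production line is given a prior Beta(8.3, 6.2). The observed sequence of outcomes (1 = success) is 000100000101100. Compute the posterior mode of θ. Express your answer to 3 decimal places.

Prior: Beta(8.3, 6.2).
Data: 4 successes in 15 trials (from the sequence). The binomial likelihood contributes θ^4(1−θ)^11, so the posterior is Beta(8.3+4, 6.2+11) = Beta(12.3, 17.2).
For Beta(a, b) with a, b > 1 the mode is (a−1)/(a+b−2) = 11.3/27.5 ≈ 0.411.

θ̂_MAP = 0.411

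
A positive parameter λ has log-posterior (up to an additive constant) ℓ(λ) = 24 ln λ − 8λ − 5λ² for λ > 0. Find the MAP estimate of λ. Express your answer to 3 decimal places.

λ̂_MAP = 1.200

ℓ'(λ) = 24/λ − 8 − 10λ. Setting this to zero and multiplying by λ: 10λ² + 8λ − 24 = 0.
λ = (−8 + √(8² + 4·10·24)) / (2·10) = (−8 + √1024) / 20 = (−8 + 32)/20 = 6/5.
ℓ''(λ) = −24/λ² − 10 < 0, confirming a maximum.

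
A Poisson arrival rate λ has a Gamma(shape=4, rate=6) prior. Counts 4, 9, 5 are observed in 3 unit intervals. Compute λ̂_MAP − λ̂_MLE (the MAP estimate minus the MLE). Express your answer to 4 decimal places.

Σxᵢ = 18. Posterior is Gamma(22, 9); MAP = (22−1)/9 = 21/9 ≈ 2.33333.
MLE = x̄ = 18/3 ≈ 6.00000.
Difference = 21/9 − 18/3 = -11/3 ≈ -3.6667.

MAP − MLE = -3.6667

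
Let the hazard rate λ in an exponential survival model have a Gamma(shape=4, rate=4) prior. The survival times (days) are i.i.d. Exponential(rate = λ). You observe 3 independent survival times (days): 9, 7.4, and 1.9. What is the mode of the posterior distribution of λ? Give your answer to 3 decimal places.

The Exponential(rate=λ) likelihood is ∝ λ^n e^(−λΣtᵢ). Here n = 3 and Σtᵢ = 9 + 7.4 + 1.9 = 18.3.
Posterior ∝ λ^3e^(−4λ) · λ^3e^(−18.3λ) = λ^6e^(−22.3λ), i.e. Gamma(7, 22.3).
Mode = (a−1)/b = 6/22.3 ≈ 0.269.

λ̂_MAP = 0.269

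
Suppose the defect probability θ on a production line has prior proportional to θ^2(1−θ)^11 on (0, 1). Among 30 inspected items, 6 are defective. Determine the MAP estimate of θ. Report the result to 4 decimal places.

θ̂_MAP = 0.1860

The prior density ∝ θ^2(1−θ)^11 is the kernel of Beta(3, 12).
Data: 6 successes in 30 trials. The binomial likelihood contributes θ^6(1−θ)^24, so the posterior is Beta(3+6, 12+24) = Beta(9, 36).
For Beta(a, b) with a, b > 1 the mode is (a−1)/(a+b−2) = 8/43 ≈ 0.1860.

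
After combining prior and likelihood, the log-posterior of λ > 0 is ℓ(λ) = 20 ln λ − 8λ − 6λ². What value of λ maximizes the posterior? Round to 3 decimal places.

λ̂_MAP = 1.000

ℓ'(λ) = 20/λ − 8 − 12λ. Setting this to zero and multiplying by λ: 12λ² + 8λ − 20 = 0.
λ = (−8 + √(8² + 4·12·20)) / (2·12) = (−8 + √1024) / 24 = (−8 + 32)/24 = 1.
ℓ''(λ) = −20/λ² − 12 < 0, confirming a maximum.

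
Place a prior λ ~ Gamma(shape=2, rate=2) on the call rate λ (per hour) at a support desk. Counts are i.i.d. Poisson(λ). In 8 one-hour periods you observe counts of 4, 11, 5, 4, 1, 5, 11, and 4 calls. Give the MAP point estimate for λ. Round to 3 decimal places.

λ̂_MAP = 4.600

Σxᵢ = 4+11+5+4+1+5+11+4 = 45, with n = 8.
Posterior ∝ λe^(−2λ) · λ^45e^(−8λ) = λ^46e^(−10λ), i.e. Gamma(shape=47, rate=10).
The mode of a Gamma(a, b) with a ≥ 1 (shape–rate) is (a−1)/b = 46/10 ≈ 4.600.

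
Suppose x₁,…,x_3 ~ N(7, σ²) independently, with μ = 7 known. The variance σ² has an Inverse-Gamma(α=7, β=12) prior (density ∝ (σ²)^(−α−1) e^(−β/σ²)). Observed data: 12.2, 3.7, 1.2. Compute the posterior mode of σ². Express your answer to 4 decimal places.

Sum of squared deviations about the known mean: SS = (12.2−7)² + (3.7−7)² + (1.2−7)² = 71.57.
The Normal likelihood contributes (σ²)^(−n/2) exp(−SS/(2σ²)), so the posterior is Inverse-Gamma(α + n/2, β + SS/2) = Inverse-Gamma(8.5, 47.785).
The mode of Inverse-Gamma(a, b) is b/(a+1) = 47.785/9.5 ≈ 5.0300.

σ̂²_MAP = 5.0300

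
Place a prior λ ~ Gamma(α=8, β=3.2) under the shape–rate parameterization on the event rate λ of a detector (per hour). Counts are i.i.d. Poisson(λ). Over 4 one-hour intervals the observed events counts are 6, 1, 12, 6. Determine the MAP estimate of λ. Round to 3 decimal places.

λ̂_MAP = 4.444

Σxᵢ = 6+1+12+6 = 25, with n = 4.
Posterior ∝ λ^7e^(−3.2λ) · λ^25e^(−4λ) = λ^32e^(−7.2λ), i.e. Gamma(shape=33, rate=7.2).
The mode of a Gamma(a, b) with a ≥ 1 (shape–rate) is (a−1)/b = 32/7.2 ≈ 4.444.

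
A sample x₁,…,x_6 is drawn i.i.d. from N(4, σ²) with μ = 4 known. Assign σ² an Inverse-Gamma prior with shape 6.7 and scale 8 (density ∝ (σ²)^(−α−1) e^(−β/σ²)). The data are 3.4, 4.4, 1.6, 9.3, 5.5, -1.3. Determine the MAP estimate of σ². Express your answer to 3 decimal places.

σ̂²_MAP = 3.771

Sum of squared deviations about the known mean: SS = (3.4−4)² + (4.4−4)² + (1.6−4)² + (9.3−4)² + (5.5−4)² + (-1.3−4)² = 64.71.
The Normal likelihood contributes (σ²)^(−n/2) exp(−SS/(2σ²)), so the posterior is Inverse-Gamma(α + n/2, β + SS/2) = Inverse-Gamma(9.7, 40.355).
The mode of Inverse-Gamma(a, b) is b/(a+1) = 40.355/10.7 ≈ 3.771.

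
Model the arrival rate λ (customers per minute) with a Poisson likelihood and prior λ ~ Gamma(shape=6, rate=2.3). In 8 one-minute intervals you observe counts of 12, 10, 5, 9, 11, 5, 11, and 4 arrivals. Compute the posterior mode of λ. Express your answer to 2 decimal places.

λ̂_MAP = 6.99

Σxᵢ = 12+10+5+9+11+5+11+4 = 67, with n = 8.
Posterior ∝ λ^5e^(−2.3λ) · λ^67e^(−8λ) = λ^72e^(−10.3λ), i.e. Gamma(shape=73, rate=10.3).
The mode of a Gamma(a, b) with a ≥ 1 (shape–rate) is (a−1)/b = 72/10.3 ≈ 6.99.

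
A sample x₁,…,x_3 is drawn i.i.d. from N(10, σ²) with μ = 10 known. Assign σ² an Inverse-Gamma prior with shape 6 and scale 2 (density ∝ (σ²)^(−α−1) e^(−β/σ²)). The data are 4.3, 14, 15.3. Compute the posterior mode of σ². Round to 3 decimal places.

Sum of squared deviations about the known mean: SS = (4.3−10)² + (14−10)² + (15.3−10)² = 76.58.
The Normal likelihood contributes (σ²)^(−n/2) exp(−SS/(2σ²)), so the posterior is Inverse-Gamma(α + n/2, β + SS/2) = Inverse-Gamma(7.5, 40.29).
The mode of Inverse-Gamma(a, b) is b/(a+1) = 40.29/8.5 ≈ 4.740.

σ̂²_MAP = 4.740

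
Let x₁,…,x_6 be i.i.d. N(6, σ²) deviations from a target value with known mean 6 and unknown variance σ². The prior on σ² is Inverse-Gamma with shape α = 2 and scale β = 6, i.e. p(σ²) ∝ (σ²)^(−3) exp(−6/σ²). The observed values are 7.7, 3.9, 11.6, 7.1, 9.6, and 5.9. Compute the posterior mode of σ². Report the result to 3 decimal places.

σ̂²_MAP = 5.403

Sum of squared deviations about the known mean: SS = (7.7−6)² + (3.9−6)² + (11.6−6)² + (7.1−6)² + (9.6−6)² + (5.9−6)² = 52.84.
The Normal likelihood contributes (σ²)^(−n/2) exp(−SS/(2σ²)), so the posterior is Inverse-Gamma(α + n/2, β + SS/2) = Inverse-Gamma(5, 32.42).
The mode of Inverse-Gamma(a, b) is b/(a+1) = 32.42/6 ≈ 5.403.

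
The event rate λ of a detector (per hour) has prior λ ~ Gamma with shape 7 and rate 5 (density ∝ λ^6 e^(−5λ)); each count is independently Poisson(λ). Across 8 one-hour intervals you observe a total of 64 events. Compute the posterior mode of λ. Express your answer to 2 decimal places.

Σxᵢ = 64, n = 8.
Posterior ∝ λ^6e^(−5λ) · λ^64e^(−8λ) = λ^70e^(−13λ), i.e. Gamma(shape=71, rate=13).
The mode of a Gamma(a, b) with a ≥ 1 (shape–rate) is (a−1)/b = 70/13 ≈ 5.38.

λ̂_MAP = 5.38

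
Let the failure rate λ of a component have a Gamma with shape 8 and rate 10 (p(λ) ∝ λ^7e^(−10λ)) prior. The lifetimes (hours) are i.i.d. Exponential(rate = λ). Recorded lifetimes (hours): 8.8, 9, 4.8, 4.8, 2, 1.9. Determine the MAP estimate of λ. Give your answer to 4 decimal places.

λ̂_MAP = 0.3148

The Exponential(rate=λ) likelihood is ∝ λ^n e^(−λΣtᵢ). Here n = 6 and Σtᵢ = 8.8 + 9 + 4.8 + 4.8 + 2 + 1.9 = 31.3.
Posterior ∝ λ^7e^(−10λ) · λ^6e^(−31.3λ) = λ^13e^(−41.3λ), i.e. Gamma(14, 41.3).
Mode = (a−1)/b = 13/41.3 ≈ 0.3148.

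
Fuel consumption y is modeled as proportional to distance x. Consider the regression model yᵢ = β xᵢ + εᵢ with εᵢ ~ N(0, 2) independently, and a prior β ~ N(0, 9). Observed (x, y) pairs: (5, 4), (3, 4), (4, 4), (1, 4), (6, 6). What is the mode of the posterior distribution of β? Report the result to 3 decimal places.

log p(β | y) = −Σ(yᵢ − βxᵢ)²/(2·2) − β²/(2·9) + const.
Setting the derivative to zero: Σxᵢ(yᵢ − βxᵢ)/2 − β/9 = 0, so β = Σxᵢyᵢ / (Σxᵢ² + σ²/τ²).
Σxᵢyᵢ = 5·4 + 3·4 + 4·4 + 1·4 + 6·6 = 88; Σxᵢ² = 87; σ²/τ² = 2/9.
β̂_MAP = 88 / (87 + 2/9) = 88/(785/9) = 792/785 ≈ 1.009.

β̂_MAP = 1.009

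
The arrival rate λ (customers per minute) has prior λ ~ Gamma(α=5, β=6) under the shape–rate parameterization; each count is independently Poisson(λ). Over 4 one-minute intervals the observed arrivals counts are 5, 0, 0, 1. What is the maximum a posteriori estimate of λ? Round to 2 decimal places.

λ̂_MAP = 1.00

Σxᵢ = 5+0+0+1 = 6, with n = 4.
Posterior ∝ λ^4e^(−6λ) · λ^6e^(−4λ) = λ^10e^(−10λ), i.e. Gamma(shape=11, rate=10).
The mode of a Gamma(a, b) with a ≥ 1 (shape–rate) is (a−1)/b = 10/10 ≈ 1.00.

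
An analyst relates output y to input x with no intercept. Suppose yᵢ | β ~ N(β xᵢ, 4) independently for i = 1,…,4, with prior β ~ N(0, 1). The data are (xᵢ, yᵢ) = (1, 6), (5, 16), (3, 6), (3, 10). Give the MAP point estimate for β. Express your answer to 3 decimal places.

log p(β | y) = −Σ(yᵢ − βxᵢ)²/(2·4) − β²/(2·1) + const.
Setting the derivative to zero: Σxᵢ(yᵢ − βxᵢ)/4 − β/1 = 0, so β = Σxᵢyᵢ / (Σxᵢ² + σ²/τ²).
Σxᵢyᵢ = 1·6 + 5·16 + 3·6 + 3·10 = 134; Σxᵢ² = 44; σ²/τ² = 4.
β̂_MAP = 134 / (44 + 4) = 134/48 ≈ 2.792.

β̂_MAP = 2.792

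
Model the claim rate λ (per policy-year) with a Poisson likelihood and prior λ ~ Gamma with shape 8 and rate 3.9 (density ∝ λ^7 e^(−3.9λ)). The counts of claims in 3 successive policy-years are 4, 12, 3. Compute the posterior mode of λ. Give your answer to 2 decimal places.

Σxᵢ = 4+12+3 = 19, with n = 3.
Posterior ∝ λ^7e^(−3.9λ) · λ^19e^(−3λ) = λ^26e^(−6.9λ), i.e. Gamma(shape=27, rate=6.9).
The mode of a Gamma(a, b) with a ≥ 1 (shape–rate) is (a−1)/b = 26/6.9 ≈ 3.77.

λ̂_MAP = 3.77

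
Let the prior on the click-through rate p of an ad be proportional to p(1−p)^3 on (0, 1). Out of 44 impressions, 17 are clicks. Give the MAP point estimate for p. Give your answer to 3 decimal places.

The prior density ∝ p(1−p)^3 is the kernel of Beta(2, 4).
Data: 17 successes in 44 trials. The binomial likelihood contributes p^17(1−p)^27, so the posterior is Beta(2+17, 4+27) = Beta(19, 31).
For Beta(a, b) with a, b > 1 the mode is (a−1)/(a+b−2) = 18/48 ≈ 0.375.

p̂_MAP = 0.375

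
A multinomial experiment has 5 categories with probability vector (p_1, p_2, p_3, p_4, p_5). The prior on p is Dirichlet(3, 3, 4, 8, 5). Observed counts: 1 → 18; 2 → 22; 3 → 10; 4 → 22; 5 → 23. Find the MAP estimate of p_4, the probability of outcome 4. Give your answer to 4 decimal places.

MAP estimate: 0.2566

The posterior is Dirichlet(αᵢ + nᵢ) = Dirichlet(21, 25, 14, 30, 28).
For a Dirichlet(a₁,…,a_K) with all aᵢ > 1, the mode has j-th component (aⱼ − 1)/(Σaᵢ − K).
Here Σaᵢ = 118 and K = 5, so p_4 = (30 − 1)/(118 − 5) = 29/113 ≈ 0.2566.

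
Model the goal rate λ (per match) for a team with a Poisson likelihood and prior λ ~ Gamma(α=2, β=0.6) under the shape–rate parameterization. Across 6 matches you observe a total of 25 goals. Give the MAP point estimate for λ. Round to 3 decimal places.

λ̂_MAP = 3.939

Σxᵢ = 25, n = 6.
Posterior ∝ λe^(−0.6λ) · λ^25e^(−6λ) = λ^26e^(−6.6λ), i.e. Gamma(shape=27, rate=6.6).
The mode of a Gamma(a, b) with a ≥ 1 (shape–rate) is (a−1)/b = 26/6.6 ≈ 3.939.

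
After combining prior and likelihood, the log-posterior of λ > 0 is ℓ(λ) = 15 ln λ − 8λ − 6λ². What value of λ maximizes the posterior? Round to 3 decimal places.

λ̂_MAP = 0.833

ℓ'(λ) = 15/λ − 8 − 12λ. Setting this to zero and multiplying by λ: 12λ² + 8λ − 15 = 0.
λ = (−8 + √(8² + 4·12·15)) / (2·12) = (−8 + √784) / 24 = (−8 + 28)/24 = 5/6.
ℓ''(λ) = −15/λ² − 12 < 0, confirming a maximum.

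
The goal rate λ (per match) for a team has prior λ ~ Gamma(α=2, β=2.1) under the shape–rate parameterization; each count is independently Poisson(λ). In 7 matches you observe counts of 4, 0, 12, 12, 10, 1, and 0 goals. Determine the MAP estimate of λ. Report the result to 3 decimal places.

Σxᵢ = 4+0+12+12+10+1+0 = 39, with n = 7.
Posterior ∝ λe^(−2.1λ) · λ^39e^(−7λ) = λ^40e^(−9.1λ), i.e. Gamma(shape=41, rate=9.1).
The mode of a Gamma(a, b) with a ≥ 1 (shape–rate) is (a−1)/b = 40/9.1 ≈ 4.396.

λ̂_MAP = 4.396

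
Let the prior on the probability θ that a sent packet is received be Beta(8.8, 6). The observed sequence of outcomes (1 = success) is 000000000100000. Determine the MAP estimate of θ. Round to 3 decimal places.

Prior: Beta(8.8, 6).
Data: 1 success in 15 trials (from the sequence). The binomial likelihood contributes θ(1−θ)^14, so the posterior is Beta(8.8+1, 6+14) = Beta(9.8, 20).
For Beta(a, b) with a, b > 1 the mode is (a−1)/(a+b−2) = 8.8/27.8 ≈ 0.317.

θ̂_MAP = 0.317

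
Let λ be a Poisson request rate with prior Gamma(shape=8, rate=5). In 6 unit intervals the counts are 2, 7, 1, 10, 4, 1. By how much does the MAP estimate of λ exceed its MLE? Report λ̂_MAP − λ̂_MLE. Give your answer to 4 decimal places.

MAP − MLE = -1.2576

Σxᵢ = 25. Posterior is Gamma(33, 11); MAP = (33−1)/11 = 32/11 ≈ 2.90909.
MLE = x̄ = 25/6 ≈ 4.16667.
Difference = 32/11 − 25/6 = -83/66 ≈ -1.2576.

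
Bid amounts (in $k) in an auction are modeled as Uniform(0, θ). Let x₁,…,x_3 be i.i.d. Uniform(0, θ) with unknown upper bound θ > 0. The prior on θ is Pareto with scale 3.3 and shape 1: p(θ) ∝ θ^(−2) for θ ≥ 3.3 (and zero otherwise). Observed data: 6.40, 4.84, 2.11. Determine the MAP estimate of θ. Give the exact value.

θ̂_MAP = 6.40

The Uniform(0, θ) likelihood is θ^(−n) for θ ≥ max(xᵢ), zero otherwise. Here max(xᵢ) = 6.40.
Posterior ∝ θ^(−2) · θ^(−3) = θ^(−5) on θ ≥ max(3.3, 6.40) = 6.40.
This density is strictly decreasing in θ, so the posterior mode lies at the lower boundary of the support.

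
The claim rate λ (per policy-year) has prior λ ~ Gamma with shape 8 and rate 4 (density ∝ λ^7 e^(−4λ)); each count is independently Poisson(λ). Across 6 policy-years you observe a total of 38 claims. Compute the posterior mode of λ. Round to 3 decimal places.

Σxᵢ = 38, n = 6.
Posterior ∝ λ^7e^(−4λ) · λ^38e^(−6λ) = λ^45e^(−10λ), i.e. Gamma(shape=46, rate=10).
The mode of a Gamma(a, b) with a ≥ 1 (shape–rate) is (a−1)/b = 45/10 ≈ 4.500.

λ̂_MAP = 4.500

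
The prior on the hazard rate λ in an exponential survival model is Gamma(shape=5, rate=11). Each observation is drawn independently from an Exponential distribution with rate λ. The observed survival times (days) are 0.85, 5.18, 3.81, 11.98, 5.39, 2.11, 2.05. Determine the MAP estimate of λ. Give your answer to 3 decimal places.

λ̂_MAP = 0.260

The Exponential(rate=λ) likelihood is ∝ λ^n e^(−λΣtᵢ). Here n = 7 and Σtᵢ = 0.85 + 5.18 + 3.81 + 11.98 + 5.39 + 2.11 + 2.05 = 31.37.
Posterior ∝ λ^4e^(−11λ) · λ^7e^(−31.37λ) = λ^11e^(−42.37λ), i.e. Gamma(12, 42.37).
Mode = (a−1)/b = 11/42.37 ≈ 0.260.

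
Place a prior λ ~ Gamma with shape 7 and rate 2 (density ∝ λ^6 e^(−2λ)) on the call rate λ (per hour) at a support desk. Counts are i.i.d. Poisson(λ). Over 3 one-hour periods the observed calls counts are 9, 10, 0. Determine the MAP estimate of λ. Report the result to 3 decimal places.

λ̂_MAP = 5.000

Σxᵢ = 9+10+0 = 19, with n = 3.
Posterior ∝ λ^6e^(−2λ) · λ^19e^(−3λ) = λ^25e^(−5λ), i.e. Gamma(shape=26, rate=5).
The mode of a Gamma(a, b) with a ≥ 1 (shape–rate) is (a−1)/b = 25/5 ≈ 5.000.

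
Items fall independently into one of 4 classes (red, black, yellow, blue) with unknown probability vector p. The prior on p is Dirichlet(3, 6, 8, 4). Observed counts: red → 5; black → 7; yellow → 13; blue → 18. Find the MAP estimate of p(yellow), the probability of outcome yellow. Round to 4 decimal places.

The posterior is Dirichlet(αᵢ + nᵢ) = Dirichlet(8, 13, 21, 22).
For a Dirichlet(a₁,…,a_K) with all aᵢ > 1, the mode has j-th component (aⱼ − 1)/(Σaᵢ − K).
Here Σaᵢ = 64 and K = 4, so p(yellow) = (21 − 1)/(64 − 4) = 20/60 ≈ 0.3333.

MAP estimate of p(yellow) = 0.3333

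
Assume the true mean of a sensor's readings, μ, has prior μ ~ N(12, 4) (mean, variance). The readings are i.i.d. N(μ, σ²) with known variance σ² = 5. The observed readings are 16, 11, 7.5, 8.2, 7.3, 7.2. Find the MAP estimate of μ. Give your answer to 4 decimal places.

n = 6; x̄ = (16 + 11 + 7.5 + 8.2 + 7.3 + 7.2)/6 = 57.2/6 = 143/15 ≈ 9.5333.
For a Normal prior and Normal likelihood with known variance, the posterior is Normal; its mode equals its mean, the precision-weighted average.
Prior precision 1/σ₀² = 1/4 = 0.25; data precision n/σ² = 6/5 = 1.2.
μ̂ = (0.25·12 + 1.2·(143/15)) / (0.25 + 1.2) = 14.44/1.45 = 1444/145 ≈ 9.9586.

μ̂_MAP = 9.9586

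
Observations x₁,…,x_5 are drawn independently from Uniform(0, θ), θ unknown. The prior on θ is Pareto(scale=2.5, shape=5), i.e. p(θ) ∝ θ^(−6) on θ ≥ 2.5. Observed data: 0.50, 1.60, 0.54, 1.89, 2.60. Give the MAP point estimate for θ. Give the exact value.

The Uniform(0, θ) likelihood is θ^(−n) for θ ≥ max(xᵢ), zero otherwise. Here max(xᵢ) = 2.60.
Posterior ∝ θ^(−6) · θ^(−5) = θ^(−11) on θ ≥ max(2.5, 2.60) = 2.60.
This density is strictly decreasing in θ, so the posterior mode lies at the lower boundary of the support.

θ̂_MAP = 2.60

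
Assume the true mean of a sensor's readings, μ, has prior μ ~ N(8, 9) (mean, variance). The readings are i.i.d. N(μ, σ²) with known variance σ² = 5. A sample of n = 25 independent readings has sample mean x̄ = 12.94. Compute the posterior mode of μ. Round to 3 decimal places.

n = 25, x̄ = 12.94.
For a Normal prior and Normal likelihood with known variance, the posterior is Normal; its mode equals its mean, the precision-weighted average.
Prior precision 1/σ₀² = 1/9; data precision n/σ² = 25/5 = 5.
μ̂ = ((1/9)·8 + 5·12.94) / (1/9 + 5) = (5903/90)/(46/9) = 5903/460 ≈ 12.833.

μ̂_MAP = 12.833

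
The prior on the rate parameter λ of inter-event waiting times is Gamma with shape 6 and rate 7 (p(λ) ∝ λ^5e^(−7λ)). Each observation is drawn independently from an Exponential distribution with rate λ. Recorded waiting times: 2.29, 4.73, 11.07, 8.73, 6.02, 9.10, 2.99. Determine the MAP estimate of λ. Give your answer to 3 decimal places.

The Exponential(rate=λ) likelihood is ∝ λ^n e^(−λΣtᵢ). Here n = 7 and Σtᵢ = 2.29 + 4.73 + 11.07 + 8.73 + 6.02 + 9.10 + 2.99 = 44.93.
Posterior ∝ λ^5e^(−7λ) · λ^7e^(−44.93λ) = λ^12e^(−51.93λ), i.e. Gamma(13, 51.93).
Mode = (a−1)/b = 12/51.93 ≈ 0.231.

λ̂_MAP = 0.231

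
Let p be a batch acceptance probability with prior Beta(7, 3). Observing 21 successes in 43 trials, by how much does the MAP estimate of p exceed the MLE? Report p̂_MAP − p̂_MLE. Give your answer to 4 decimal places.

MAP − MLE = 0.0410

Posterior is Beta(28, 25); MAP = (28−1)/(53−2) = 27/51 ≈ 0.52941.
MLE ignores the prior: p̂_MLE = k/n = 21/43 ≈ 0.48837.
Difference = 27/51 − 21/43 = 30/731 ≈ 0.0410.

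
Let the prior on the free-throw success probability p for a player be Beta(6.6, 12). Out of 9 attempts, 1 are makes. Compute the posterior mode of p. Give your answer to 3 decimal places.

Prior: Beta(6.6, 12).
Data: 1 success in 9 trials. The binomial likelihood contributes p(1−p)^8, so the posterior is Beta(6.6+1, 12+8) = Beta(7.6, 20).
For Beta(a, b) with a, b > 1 the mode is (a−1)/(a+b−2) = 6.6/25.6 ≈ 0.258.

p̂_MAP = 0.258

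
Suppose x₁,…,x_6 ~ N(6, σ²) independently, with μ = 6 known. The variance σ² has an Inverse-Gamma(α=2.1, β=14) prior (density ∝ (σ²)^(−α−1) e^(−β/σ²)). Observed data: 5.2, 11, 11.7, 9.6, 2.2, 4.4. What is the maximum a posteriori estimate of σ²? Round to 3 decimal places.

Sum of squared deviations about the known mean: SS = (5.2−6)² + (11−6)² + (11.7−6)² + (9.6−6)² + (2.2−6)² + (4.4−6)² = 88.09.
The Normal likelihood contributes (σ²)^(−n/2) exp(−SS/(2σ²)), so the posterior is Inverse-Gamma(α + n/2, β + SS/2) = Inverse-Gamma(5.1, 58.045).
The mode of Inverse-Gamma(a, b) is b/(a+1) = 58.045/6.1 ≈ 9.516.

σ̂²_MAP = 9.516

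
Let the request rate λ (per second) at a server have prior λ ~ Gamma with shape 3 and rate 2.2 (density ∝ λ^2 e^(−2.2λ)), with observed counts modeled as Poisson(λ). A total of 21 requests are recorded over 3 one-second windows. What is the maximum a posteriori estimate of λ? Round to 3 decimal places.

λ̂_MAP = 4.423

Σxᵢ = 21, n = 3.
Posterior ∝ λ^2e^(−2.2λ) · λ^21e^(−3λ) = λ^23e^(−5.2λ), i.e. Gamma(shape=24, rate=5.2).
The mode of a Gamma(a, b) with a ≥ 1 (shape–rate) is (a−1)/b = 23/5.2 ≈ 4.423.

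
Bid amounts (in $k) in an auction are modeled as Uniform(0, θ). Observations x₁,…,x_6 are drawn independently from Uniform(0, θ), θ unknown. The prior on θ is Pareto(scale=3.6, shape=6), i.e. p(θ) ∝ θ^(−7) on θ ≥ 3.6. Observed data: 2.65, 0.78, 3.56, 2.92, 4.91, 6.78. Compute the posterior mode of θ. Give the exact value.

θ̂_MAP = 6.78

The Uniform(0, θ) likelihood is θ^(−n) for θ ≥ max(xᵢ), zero otherwise. Here max(xᵢ) = 6.78.
Posterior ∝ θ^(−7) · θ^(−6) = θ^(−13) on θ ≥ max(3.6, 6.78) = 6.78.
This density is strictly decreasing in θ, so the posterior mode lies at the lower boundary of the support.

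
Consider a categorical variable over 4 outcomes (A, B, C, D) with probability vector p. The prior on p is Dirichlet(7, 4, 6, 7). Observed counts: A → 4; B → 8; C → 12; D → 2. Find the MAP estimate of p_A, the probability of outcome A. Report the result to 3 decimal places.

The posterior is Dirichlet(αᵢ + nᵢ) = Dirichlet(11, 12, 18, 9).
For a Dirichlet(a₁,…,a_K) with all aᵢ > 1, the mode has j-th component (aⱼ − 1)/(Σaᵢ − K).
Here Σaᵢ = 50 and K = 4, so p_A = (11 − 1)/(50 − 4) = 10/46 ≈ 0.217.

MAP estimate of p_A = 0.217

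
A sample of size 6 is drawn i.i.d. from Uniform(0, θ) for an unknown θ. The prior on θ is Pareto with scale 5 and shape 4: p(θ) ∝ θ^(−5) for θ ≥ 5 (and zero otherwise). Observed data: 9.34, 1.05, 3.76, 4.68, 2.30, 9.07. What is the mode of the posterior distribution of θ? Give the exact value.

θ̂_MAP = 9.34

The Uniform(0, θ) likelihood is θ^(−n) for θ ≥ max(xᵢ), zero otherwise. Here max(xᵢ) = 9.34.
Posterior ∝ θ^(−5) · θ^(−6) = θ^(−11) on θ ≥ max(5, 9.34) = 9.34.
This density is strictly decreasing in θ, so the posterior mode lies at the lower boundary of the support.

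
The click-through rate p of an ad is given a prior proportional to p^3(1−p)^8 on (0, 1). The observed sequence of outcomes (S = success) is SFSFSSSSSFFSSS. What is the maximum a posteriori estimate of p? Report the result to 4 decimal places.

The prior density ∝ p^3(1−p)^8 is the kernel of Beta(4, 9).
Data: 10 successes in 14 trials (from the sequence). The binomial likelihood contributes p^10(1−p)^4, so the posterior is Beta(4+10, 9+4) = Beta(14, 13).
For Beta(a, b) with a, b > 1 the mode is (a−1)/(a+b−2) = 13/25 ≈ 0.5200.

p̂_MAP = 0.5200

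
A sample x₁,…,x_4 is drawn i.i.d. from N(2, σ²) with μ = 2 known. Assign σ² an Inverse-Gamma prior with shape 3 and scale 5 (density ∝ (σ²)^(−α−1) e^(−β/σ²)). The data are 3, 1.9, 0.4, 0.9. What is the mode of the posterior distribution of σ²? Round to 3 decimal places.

σ̂²_MAP = 1.232

Sum of squared deviations about the known mean: SS = (3−2)² + (1.9−2)² + (0.4−2)² + (0.9−2)² = 4.78.
The Normal likelihood contributes (σ²)^(−n/2) exp(−SS/(2σ²)), so the posterior is Inverse-Gamma(α + n/2, β + SS/2) = Inverse-Gamma(5, 7.39).
The mode of Inverse-Gamma(a, b) is b/(a+1) = 7.39/6 ≈ 1.232.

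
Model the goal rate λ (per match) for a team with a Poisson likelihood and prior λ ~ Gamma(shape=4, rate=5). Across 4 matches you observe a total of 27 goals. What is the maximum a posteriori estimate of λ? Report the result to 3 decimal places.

λ̂_MAP = 3.333

Σxᵢ = 27, n = 4.
Posterior ∝ λ^3e^(−5λ) · λ^27e^(−4λ) = λ^30e^(−9λ), i.e. Gamma(shape=31, rate=9).
The mode of a Gamma(a, b) with a ≥ 1 (shape–rate) is (a−1)/b = 30/9 ≈ 3.333.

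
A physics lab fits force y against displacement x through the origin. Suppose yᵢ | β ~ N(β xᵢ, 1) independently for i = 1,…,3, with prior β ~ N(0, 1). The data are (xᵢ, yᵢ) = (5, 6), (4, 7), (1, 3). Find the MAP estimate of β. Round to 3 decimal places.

β̂_MAP = 1.419

log p(β | y) = −Σ(yᵢ − βxᵢ)²/(2·1) − β²/(2·1) + const.
Setting the derivative to zero: Σxᵢ(yᵢ − βxᵢ)/1 − β/1 = 0, so β = Σxᵢyᵢ / (Σxᵢ² + σ²/τ²).
Σxᵢyᵢ = 5·6 + 4·7 + 1·3 = 61; Σxᵢ² = 42; σ²/τ² = 1.
β̂_MAP = 61 / (42 + 1) = 61/43 ≈ 1.419.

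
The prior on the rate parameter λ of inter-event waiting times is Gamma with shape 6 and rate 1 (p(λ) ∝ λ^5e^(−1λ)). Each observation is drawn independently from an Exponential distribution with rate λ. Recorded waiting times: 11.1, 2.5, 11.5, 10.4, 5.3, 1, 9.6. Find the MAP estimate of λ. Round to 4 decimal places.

λ̂_MAP = 0.2290

The Exponential(rate=λ) likelihood is ∝ λ^n e^(−λΣtᵢ). Here n = 7 and Σtᵢ = 11.1 + 2.5 + 11.5 + 10.4 + 5.3 + 1 + 9.6 = 51.4.
Posterior ∝ λ^5e^(−1λ) · λ^7e^(−51.4λ) = λ^12e^(−52.4λ), i.e. Gamma(13, 52.4).
Mode = (a−1)/b = 12/52.4 ≈ 0.2290.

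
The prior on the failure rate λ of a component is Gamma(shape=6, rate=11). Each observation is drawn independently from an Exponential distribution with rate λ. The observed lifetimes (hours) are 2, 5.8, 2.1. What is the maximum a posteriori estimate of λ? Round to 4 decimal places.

λ̂_MAP = 0.3828

The Exponential(rate=λ) likelihood is ∝ λ^n e^(−λΣtᵢ). Here n = 3 and Σtᵢ = 2 + 5.8 + 2.1 = 9.9.
Posterior ∝ λ^5e^(−11λ) · λ^3e^(−9.9λ) = λ^8e^(−20.9λ), i.e. Gamma(9, 20.9).
Mode = (a−1)/b = 8/20.9 ≈ 0.3828.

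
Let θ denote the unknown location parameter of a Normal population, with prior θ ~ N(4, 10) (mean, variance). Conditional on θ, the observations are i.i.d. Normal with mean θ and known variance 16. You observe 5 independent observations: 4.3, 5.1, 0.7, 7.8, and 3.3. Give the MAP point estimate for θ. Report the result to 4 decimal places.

θ̂_MAP = 4.1818

n = 5; x̄ = (4.3 + 5.1 + 0.7 + 7.8 + 3.3)/5 = 21.2/5 = 4.24.
For a Normal prior and Normal likelihood with known variance, the posterior is Normal; its mode equals its mean, the precision-weighted average.
Prior precision 1/σ₀² = 1/10 = 0.1; data precision n/σ² = 5/16 = 0.3125.
θ̂ = (0.1·4 + 0.3125·4.24) / (0.1 + 0.3125) = 1.725/0.4125 = 46/11 ≈ 4.1818.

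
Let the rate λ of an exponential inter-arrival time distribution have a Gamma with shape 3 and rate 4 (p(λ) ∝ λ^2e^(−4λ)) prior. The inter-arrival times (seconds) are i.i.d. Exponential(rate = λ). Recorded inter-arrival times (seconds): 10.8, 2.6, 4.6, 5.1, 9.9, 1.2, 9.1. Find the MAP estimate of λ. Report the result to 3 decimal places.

The Exponential(rate=λ) likelihood is ∝ λ^n e^(−λΣtᵢ). Here n = 7 and Σtᵢ = 10.8 + 2.6 + 4.6 + 5.1 + 9.9 + 1.2 + 9.1 = 43.3.
Posterior ∝ λ^2e^(−4λ) · λ^7e^(−43.3λ) = λ^9e^(−47.3λ), i.e. Gamma(10, 47.3).
Mode = (a−1)/b = 9/47.3 ≈ 0.190.

λ̂_MAP = 0.190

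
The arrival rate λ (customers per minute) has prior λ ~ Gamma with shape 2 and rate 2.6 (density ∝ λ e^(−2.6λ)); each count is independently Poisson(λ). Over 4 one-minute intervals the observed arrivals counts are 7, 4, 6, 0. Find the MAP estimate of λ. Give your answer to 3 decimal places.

Σxᵢ = 7+4+6+0 = 17, with n = 4.
Posterior ∝ λe^(−2.6λ) · λ^17e^(−4λ) = λ^18e^(−6.6λ), i.e. Gamma(shape=19, rate=6.6).
The mode of a Gamma(a, b) with a ≥ 1 (shape–rate) is (a−1)/b = 18/6.6 ≈ 2.727.

λ̂_MAP = 2.727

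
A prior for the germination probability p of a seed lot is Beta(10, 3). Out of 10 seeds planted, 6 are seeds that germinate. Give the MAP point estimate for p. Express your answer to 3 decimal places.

p̂_MAP = 0.714

Prior: Beta(10, 3).
Data: 6 successes in 10 trials. The binomial likelihood contributes p^6(1−p)^4, so the posterior is Beta(10+6, 3+4) = Beta(16, 7).
For Beta(a, b) with a, b > 1 the mode is (a−1)/(a+b−2) = 15/21 ≈ 0.714.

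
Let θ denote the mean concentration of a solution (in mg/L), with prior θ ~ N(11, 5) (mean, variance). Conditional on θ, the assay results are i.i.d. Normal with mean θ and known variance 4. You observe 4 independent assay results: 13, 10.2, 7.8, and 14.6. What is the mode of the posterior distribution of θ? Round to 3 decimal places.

θ̂_MAP = 11.333

n = 4; x̄ = (13 + 10.2 + 7.8 + 14.6)/4 = 45.6/4 = 11.4.
For a Normal prior and Normal likelihood with known variance, the posterior is Normal; its mode equals its mean, the precision-weighted average.
Prior precision 1/σ₀² = 1/5 = 0.2; data precision n/σ² = 4/4 = 1.
θ̂ = (0.2·11 + 1·11.4) / (0.2 + 1) = 13.6/1.2 = 34/3 ≈ 11.333.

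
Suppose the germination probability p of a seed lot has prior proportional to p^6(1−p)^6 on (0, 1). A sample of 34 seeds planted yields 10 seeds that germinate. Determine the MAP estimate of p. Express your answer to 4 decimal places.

The prior density ∝ p^6(1−p)^6 is the kernel of Beta(7, 7).
Data: 10 successes in 34 trials. The binomial likelihood contributes p^10(1−p)^24, so the posterior is Beta(7+10, 7+24) = Beta(17, 31).
For Beta(a, b) with a, b > 1 the mode is (a−1)/(a+b−2) = 16/46 ≈ 0.3478.

p̂_MAP = 0.3478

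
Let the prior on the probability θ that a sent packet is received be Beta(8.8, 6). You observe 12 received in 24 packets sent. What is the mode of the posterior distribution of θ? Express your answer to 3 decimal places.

θ̂_MAP = 0.538

Prior: Beta(8.8, 6).
Data: 12 successes in 24 trials. The binomial likelihood contributes θ^12(1−θ)^12, so the posterior is Beta(8.8+12, 6+12) = Beta(20.8, 18).
For Beta(a, b) with a, b > 1 the mode is (a−1)/(a+b−2) = 19.8/36.8 ≈ 0.538.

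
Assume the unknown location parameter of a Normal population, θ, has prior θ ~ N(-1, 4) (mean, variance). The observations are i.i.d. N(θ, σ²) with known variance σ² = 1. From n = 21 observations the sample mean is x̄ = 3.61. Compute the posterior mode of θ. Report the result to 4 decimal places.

θ̂_MAP = 3.5558

n = 21, x̄ = 3.61.
For a Normal prior and Normal likelihood with known variance, the posterior is Normal; its mode equals its mean, the precision-weighted average.
Prior precision 1/σ₀² = 1/4 = 0.25; data precision n/σ² = 21/1 = 21.
θ̂ = (0.25·(-1) + 21·3.61) / (0.25 + 21) = 75.56/21.25 = 7556/2125 ≈ 3.5558.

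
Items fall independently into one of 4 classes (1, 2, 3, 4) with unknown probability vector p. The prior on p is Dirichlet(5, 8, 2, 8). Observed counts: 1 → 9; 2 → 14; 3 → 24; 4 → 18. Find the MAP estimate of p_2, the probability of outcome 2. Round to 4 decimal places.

MAP estimate: 0.2500

The posterior is Dirichlet(αᵢ + nᵢ) = Dirichlet(14, 22, 26, 26).
For a Dirichlet(a₁,…,a_K) with all aᵢ > 1, the mode has j-th component (aⱼ − 1)/(Σaᵢ − K).
Here Σaᵢ = 88 and K = 4, so p_2 = (22 − 1)/(88 − 4) = 21/84 ≈ 0.2500.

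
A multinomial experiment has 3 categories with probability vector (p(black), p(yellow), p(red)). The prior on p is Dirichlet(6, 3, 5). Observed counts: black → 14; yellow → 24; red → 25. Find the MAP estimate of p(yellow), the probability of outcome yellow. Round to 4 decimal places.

The posterior is Dirichlet(αᵢ + nᵢ) = Dirichlet(20, 27, 30).
For a Dirichlet(a₁,…,a_K) with all aᵢ > 1, the mode has j-th component (aⱼ − 1)/(Σaᵢ − K).
Here Σaᵢ = 77 and K = 3, so p(yellow) = (27 − 1)/(77 − 3) = 26/74 ≈ 0.3514.

MAP estimate of p(yellow) = 0.3514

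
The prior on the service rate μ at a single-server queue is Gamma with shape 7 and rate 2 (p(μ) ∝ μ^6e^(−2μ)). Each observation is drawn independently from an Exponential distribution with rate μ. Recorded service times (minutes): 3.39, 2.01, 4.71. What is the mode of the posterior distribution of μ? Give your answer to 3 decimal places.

The Exponential(rate=μ) likelihood is ∝ μ^n e^(−μΣtᵢ). Here n = 3 and Σtᵢ = 3.39 + 2.01 + 4.71 = 10.11.
Posterior ∝ μ^6e^(−2μ) · μ^3e^(−10.11μ) = μ^9e^(−12.11μ), i.e. Gamma(10, 12.11).
Mode = (a−1)/b = 9/12.11 ≈ 0.743.

μ̂_MAP = 0.743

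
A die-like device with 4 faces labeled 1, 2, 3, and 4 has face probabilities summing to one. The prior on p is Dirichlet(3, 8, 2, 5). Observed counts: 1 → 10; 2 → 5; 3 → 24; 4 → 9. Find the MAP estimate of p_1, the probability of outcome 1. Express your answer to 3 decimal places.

MAP estimate: 0.194

The posterior is Dirichlet(αᵢ + nᵢ) = Dirichlet(13, 13, 26, 14).
For a Dirichlet(a₁,…,a_K) with all aᵢ > 1, the mode has j-th component (aⱼ − 1)/(Σaᵢ − K).
Here Σaᵢ = 66 and K = 4, so p_1 = (13 − 1)/(66 − 4) = 12/62 ≈ 0.194.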